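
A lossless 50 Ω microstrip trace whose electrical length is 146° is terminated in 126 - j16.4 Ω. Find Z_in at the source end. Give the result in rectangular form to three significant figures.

tan(βl) = tan(146°) = -0.675
Z_in = Z_0·(Z_L + jZ_0·tanβl)/(Z_0 + jZ_L·tanβl)
     = 50·(126 − j50.1)/(38.9 − j85)

Z_in ≈ 52.4 + j50.1 Ω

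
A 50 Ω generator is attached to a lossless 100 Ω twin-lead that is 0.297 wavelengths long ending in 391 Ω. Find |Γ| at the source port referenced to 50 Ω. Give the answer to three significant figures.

|Γ| ≈ 0.434

βl = 2π × 0.297 = 107°
tan(βl) = -3.29
Z_in = Z_0·(Z_L + jZ_0·tanβl)/(Z_0 + jZ_L·tanβl) = 27.8 + j28.3 Ω
Γ_s = (Z_in − Z_s)/(Z_in + Z_s) = (-22.2 + j28.3)/(77.8 + j28.3), |Γ_s| = 0.434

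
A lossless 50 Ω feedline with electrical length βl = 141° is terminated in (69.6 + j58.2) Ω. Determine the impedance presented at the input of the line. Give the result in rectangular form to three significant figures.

tan(βl) = tan(141°) = -0.81
Z_in = Z_0·(Z_L + jZ_0·tanβl)/(Z_0 + jZ_L·tanβl)
     = 50·(69.6 + j17.7)/(97.1 − j56.4)

Z_in ≈ 22.8 + j22.4 Ω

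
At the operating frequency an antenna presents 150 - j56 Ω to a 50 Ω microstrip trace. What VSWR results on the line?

VSWR ≈ 3.46

Γ = (Z_L − Z_0)/(Z_L + Z_0) = (100 − j56)/(200 − j56)
|Γ| = 115/208 = 0.552
VSWR = (1 + |Γ|)/(1 − |Γ|) = 1.55/0.448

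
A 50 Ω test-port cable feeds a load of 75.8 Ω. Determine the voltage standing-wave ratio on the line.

For a purely resistive load, VSWR = R_L/Z_0 or Z_0/R_L (whichever > 1) = 75.8/50

VSWR ≈ 1.52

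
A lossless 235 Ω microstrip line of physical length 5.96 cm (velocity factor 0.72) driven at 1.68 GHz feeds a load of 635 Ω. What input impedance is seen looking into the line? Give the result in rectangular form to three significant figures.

λ = v/f = 0.72·c / 1.68 GHz = 0.129 m
βl = 2π·l/λ = 2π × 0.464 = 167°
tan(βl) = tan(167°) = -0.233
Z_in = Z_0·(Z_L + jZ_0·tanβl)/(Z_0 + jZ_L·tanβl)
     = 235·(635 − j54.8)/(235 − j148)

Z_in ≈ 479 + j247 Ω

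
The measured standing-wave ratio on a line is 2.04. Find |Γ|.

|Γ| = (S − 1)/(S + 1) = (2.04 − 1)/(2.04 + 1) = 1.04/3.04

|Γ| ≈ 0.342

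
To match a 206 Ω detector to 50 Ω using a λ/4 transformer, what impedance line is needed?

Z_qwt ≈ 101 Ω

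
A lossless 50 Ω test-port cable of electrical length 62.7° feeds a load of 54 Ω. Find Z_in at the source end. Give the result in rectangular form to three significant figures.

Z_in ≈ 47.7 − j3 Ω

tan(βl) = tan(62.7°) = 1.94
Z_in = Z_0·(Z_L + jZ_0·tanβl)/(Z_0 + jZ_L·tanβl)
     = 50·(54 + j96.9)/(50 + j105)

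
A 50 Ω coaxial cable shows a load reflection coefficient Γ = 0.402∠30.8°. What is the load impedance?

Z_L = Z_0·(1 + Γ)/(1 − Γ) = 50·(1.35 + j0.206)/(0.655 − j0.206)

Z_L ≈ 89 + j43.7 Ω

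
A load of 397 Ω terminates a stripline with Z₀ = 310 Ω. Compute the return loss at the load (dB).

RL ≈ 18.2 dB

Γ = (397 − 310)/(397 + 310) = 0.123
RL = −20·log₁₀|Γ| = −20·log₁₀(0.123)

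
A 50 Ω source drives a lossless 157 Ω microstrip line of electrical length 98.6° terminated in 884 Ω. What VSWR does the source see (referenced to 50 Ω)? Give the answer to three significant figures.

VSWR ≈ 2.25

tan(βl) = -6.61
Z_in = Z_0·(Z_L + jZ_0·tanβl)/(Z_0 + jZ_L·tanβl) = 28.5 + j23 Ω
Γ_s = (Z_in − Z_s)/(Z_in + Z_s) = (-21.5 + j23)/(78.5 + j23), |Γ_s| = 0.385
VSWR = (1 + |Γ_s|)/(1 − |Γ_s|)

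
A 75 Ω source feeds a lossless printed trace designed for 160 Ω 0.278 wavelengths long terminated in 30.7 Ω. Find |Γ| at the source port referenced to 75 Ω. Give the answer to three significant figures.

|Γ| ≈ 0.831

βl = 2π × 0.278 = 100°
tan(βl) = -5.63
Z_in = Z_0·(Z_L + jZ_0·tanβl)/(Z_0 + jZ_L·tanβl) = 463 − j400 Ω
Γ_s = (Z_in − Z_s)/(Z_in + Z_s) = (388 − j400)/(538 − j400), |Γ_s| = 0.831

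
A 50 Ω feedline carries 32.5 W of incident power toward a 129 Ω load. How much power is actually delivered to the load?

Γ = (129 − 50)/(129 + 50) = 0.441
|Γ|² = 0.195
P_refl = |Γ|²·P_inc = 6.33 W, P_del = (1 − |Γ|²)·P_inc = 26.2 W

P_delivered ≈ 26.2 W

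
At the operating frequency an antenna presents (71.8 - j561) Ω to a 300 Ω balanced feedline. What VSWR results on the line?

Γ = (Z_L − Z_0)/(Z_L + Z_0) = (-228.2 − j561)/(371.8 − j561)
|Γ| = 606/673 = 0.9
VSWR = (1 + |Γ|)/(1 − |Γ|) = 1.9/0.1

VSWR ≈ 19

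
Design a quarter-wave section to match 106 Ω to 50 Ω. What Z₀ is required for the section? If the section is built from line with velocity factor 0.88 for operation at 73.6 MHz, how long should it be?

Z_qwt = √(Z_0·R_L) = √(50 × 106) = √5300
λ = 0.88·c/f = 3.59 m, so l = λ/4 = 0.897 m

Z_qwt ≈ 72.8 Ω; length ≈ 89.7 cm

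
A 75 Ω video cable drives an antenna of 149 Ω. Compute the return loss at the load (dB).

Γ = (149 − 75)/(149 + 75) = 0.33
RL = −20·log₁₀|Γ| = −20·log₁₀(0.33)

RL ≈ 9.62 dB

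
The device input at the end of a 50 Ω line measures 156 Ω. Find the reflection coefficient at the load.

Γ = 0.515

Γ = (Z_L − Z_0)/(Z_L + Z_0) = (156 − 50)/(156 + 50) = 106/206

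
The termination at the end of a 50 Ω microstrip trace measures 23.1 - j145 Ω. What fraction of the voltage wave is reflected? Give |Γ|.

|Γ| ≈ 0.908

Γ = (Z_L − Z_0)/(Z_L + Z_0) = (-26.9 − j145)/(73.1 − j145)
|Γ| = 147/162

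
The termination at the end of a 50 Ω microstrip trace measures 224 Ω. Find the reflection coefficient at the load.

Γ = (Z_L − Z_0)/(Z_L + Z_0) = (224 − 50)/(224 + 50) = 174/274

Γ = 0.635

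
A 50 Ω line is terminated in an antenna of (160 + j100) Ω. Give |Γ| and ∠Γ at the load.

Γ ≈ 0.639 ∠ 16.8°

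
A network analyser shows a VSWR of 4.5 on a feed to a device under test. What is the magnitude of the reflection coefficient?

|Γ| = (S − 1)/(S + 1) = (4.5 − 1)/(4.5 + 1) = 3.5/5.5

|Γ| ≈ 0.636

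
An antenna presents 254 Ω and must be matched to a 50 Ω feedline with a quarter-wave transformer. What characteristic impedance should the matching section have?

Z_qwt ≈ 113 Ω

Z_qwt = √(Z_0·R_L) = √(50 × 254) = √12700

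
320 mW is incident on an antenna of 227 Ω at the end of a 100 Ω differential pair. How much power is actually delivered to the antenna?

P_delivered ≈ 272 mW

Γ = (227 − 100)/(227 + 100) = 0.388
|Γ|² = 0.151
P_refl = |Γ|²·P_inc = 48.3 mW, P_del = (1 − |Γ|²)·P_inc = 272 mW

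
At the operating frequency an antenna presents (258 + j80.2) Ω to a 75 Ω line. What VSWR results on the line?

VSWR ≈ 3.8

Γ = (Z_L − Z_0)/(Z_L + Z_0) = (183 + j80.2)/(333 + j80.2)
|Γ| = 200/343 = 0.583
VSWR = (1 + |Γ|)/(1 − |Γ|) = 1.58/0.417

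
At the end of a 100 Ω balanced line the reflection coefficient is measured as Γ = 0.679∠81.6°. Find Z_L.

Z_L = Z_0·(1 + Γ)/(1 − Γ) = 100·(1.1 + j0.672)/(0.901 − j0.672)

Z_L ≈ 42.7 + j106 Ω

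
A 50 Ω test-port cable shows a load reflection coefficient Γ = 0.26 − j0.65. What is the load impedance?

Z_L = Z_0·(1 + Γ)/(1 − Γ) = 50·(1.26 − j0.65)/(0.74 + j0.65)

Z_L ≈ 26.3 − j67 Ω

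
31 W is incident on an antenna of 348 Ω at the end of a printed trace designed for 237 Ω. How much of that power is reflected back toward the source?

P_reflected ≈ 1.12 W

Γ = (348 − 237)/(348 + 237) = 0.19
|Γ|² = 0.036
P_refl = |Γ|²·P_inc = 1.12 W, P_del = (1 − |Γ|²)·P_inc = 29.9 W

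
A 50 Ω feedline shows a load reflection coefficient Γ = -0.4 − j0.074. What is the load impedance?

Z_L ≈ 21.2 − j3.76 Ω

Z_L = Z_0·(1 + Γ)/(1 − Γ) = 50·(0.6 − j0.074)/(1.4 + j0.074)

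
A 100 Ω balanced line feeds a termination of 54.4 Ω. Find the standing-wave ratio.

Γ = (54.4 − 100)/(54.4 + 100) = -0.295
VSWR = (1 + 0.295)/(1 − 0.295)

VSWR ≈ 1.84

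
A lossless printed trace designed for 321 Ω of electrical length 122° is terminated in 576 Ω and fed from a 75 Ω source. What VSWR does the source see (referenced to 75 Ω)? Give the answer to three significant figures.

VSWR ≈ 3.96

tan(βl) = -1.6
Z_in = Z_0·(Z_L + jZ_0·tanβl)/(Z_0 + jZ_L·tanβl) = 222 + j123 Ω
Γ_s = (Z_in − Z_s)/(Z_in + Z_s) = (147 + j123)/(297 + j123), |Γ_s| = 0.597
VSWR = (1 + |Γ_s|)/(1 − |Γ_s|)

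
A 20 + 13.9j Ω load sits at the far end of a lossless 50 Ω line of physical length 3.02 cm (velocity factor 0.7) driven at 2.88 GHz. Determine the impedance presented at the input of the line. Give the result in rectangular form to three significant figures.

λ = v/f = 0.7·c / 2.88 GHz = 0.0729 m
βl = 2π·l/λ = 2π × 0.414 = 149°
tan(βl) = tan(149°) = -0.598
Z_in = Z_0·(Z_L + jZ_0·tanβl)/(Z_0 + jZ_L·tanβl)
     = 50·(20 − j16)/(58.3 − j12)

Z_in ≈ 19.2 − j9.8 Ω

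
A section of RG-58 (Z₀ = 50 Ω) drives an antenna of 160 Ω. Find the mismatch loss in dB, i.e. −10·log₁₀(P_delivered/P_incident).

Γ = (160 − 50)/(160 + 50) = 0.524
|Γ|² = 0.274, so P_del/P_inc = 1 − |Γ|² = 0.726
ML = −10·log₁₀(1 − |Γ|²)

mismatch loss ≈ 1.39 dB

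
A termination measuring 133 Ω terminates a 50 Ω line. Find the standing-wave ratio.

Γ = (133 − 50)/(133 + 50) = 0.454
VSWR = (1 + 0.454)/(1 − 0.454)

VSWR ≈ 2.66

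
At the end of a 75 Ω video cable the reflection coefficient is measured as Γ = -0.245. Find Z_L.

Z_L ≈ 45.5 Ω

Z_L = Z_0·(1 + Γ)/(1 − Γ) = 75·(0.755)/(1.25)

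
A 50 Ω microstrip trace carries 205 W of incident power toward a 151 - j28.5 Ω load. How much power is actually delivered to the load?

|Γ| = |(101 − j28.5)/(201 − j28.5)| = 0.517
|Γ|² = 0.267
P_refl = |Γ|²·P_inc = 54.8 W, P_del = (1 − |Γ|²)·P_inc = 150 W

P_delivered ≈ 150 W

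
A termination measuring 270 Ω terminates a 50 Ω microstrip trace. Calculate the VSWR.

For a purely resistive load, VSWR = R_L/Z_0 or Z_0/R_L (whichever > 1) = 270/50

VSWR ≈ 5.4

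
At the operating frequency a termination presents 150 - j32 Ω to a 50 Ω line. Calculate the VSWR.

Γ = (Z_L − Z_0)/(Z_L + Z_0) = (100 − j32)/(200 − j32)
|Γ| = 105/203 = 0.518
VSWR = (1 + |Γ|)/(1 − |Γ|) = 1.52/0.482

VSWR ≈ 3.15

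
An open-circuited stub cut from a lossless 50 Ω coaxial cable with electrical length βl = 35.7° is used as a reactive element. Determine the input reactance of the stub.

X_in ≈ -69.6 Ω (capacitive)

tan(βl) = 0.719
For an open-circuited stub, Z_in = −jZ_0·cot(βl) = −jZ_0/tan(βl)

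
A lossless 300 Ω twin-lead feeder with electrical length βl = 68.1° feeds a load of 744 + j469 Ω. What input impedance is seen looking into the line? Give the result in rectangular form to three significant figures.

Z_in ≈ 115 − j175 Ω

tan(βl) = tan(68.1°) = 2.49
Z_in = Z_0·(Z_L + jZ_0·tanβl)/(Z_0 + jZ_L·tanβl)
     = 300·(744 + j1220)/(-867 + j1850)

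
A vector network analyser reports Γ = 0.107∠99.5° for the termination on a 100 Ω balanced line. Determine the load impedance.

Z_L ≈ 94.4 + j20.2 Ω

Z_L = Z_0·(1 + Γ)/(1 − Γ) = 100·(0.982 + j0.106)/(1.02 − j0.106)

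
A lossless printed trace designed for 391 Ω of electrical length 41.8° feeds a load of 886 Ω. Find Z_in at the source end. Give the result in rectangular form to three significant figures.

tan(βl) = tan(41.8°) = 0.894
Z_in = Z_0·(Z_L + jZ_0·tanβl)/(Z_0 + jZ_L·tanβl)
     = 391·(886 + j350)/(391 + j792)

Z_in ≈ 312 − j283 Ω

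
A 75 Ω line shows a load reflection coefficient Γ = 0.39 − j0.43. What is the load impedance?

Z_L = Z_0·(1 + Γ)/(1 − Γ) = 75·(1.39 − j0.43)/(0.61 + j0.43)

Z_L ≈ 89.3 − j116 Ω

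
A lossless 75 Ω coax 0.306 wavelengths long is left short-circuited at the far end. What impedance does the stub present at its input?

βl = 2π × 0.306 = 110°
tan(βl) = -2.72
For a short-circuited stub, Z_in = jZ_0·tan(βl)

Z_in ≈ −j204 Ω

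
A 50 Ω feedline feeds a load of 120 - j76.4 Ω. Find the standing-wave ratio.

Γ = (Z_L − Z_0)/(Z_L + Z_0) = (70 − j76.4)/(170 − j76.4)
|Γ| = 104/186 = 0.556
VSWR = (1 + |Γ|)/(1 − |Γ|) = 1.56/0.444

VSWR ≈ 3.5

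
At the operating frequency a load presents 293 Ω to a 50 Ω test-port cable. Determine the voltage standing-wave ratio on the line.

VSWR ≈ 5.86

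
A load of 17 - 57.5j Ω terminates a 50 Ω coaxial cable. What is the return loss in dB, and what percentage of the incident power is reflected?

Γ = (-33 − j57.5)/(67 − j57.5), |Γ| = 0.751
RL = −20·log₁₀(0.751) = 2.49 dB
P_refl/P_inc = |Γ|² = 0.564

RL ≈ 2.49 dB; 56.4% of incident power reflected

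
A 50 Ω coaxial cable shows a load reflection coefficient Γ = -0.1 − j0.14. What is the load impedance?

Z_L ≈ 39.5 − j11.4 Ω

Z_L = Z_0·(1 + Γ)/(1 − Γ) = 50·(0.9 − j0.14)/(1.1 + j0.14)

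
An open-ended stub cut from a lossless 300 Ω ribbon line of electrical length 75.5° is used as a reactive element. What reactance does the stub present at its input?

X_in ≈ -77.6 Ω (capacitive)

tan(βl) = 3.87
For an open-ended stub, Z_in = −jZ_0·cot(βl) = −jZ_0/tan(βl)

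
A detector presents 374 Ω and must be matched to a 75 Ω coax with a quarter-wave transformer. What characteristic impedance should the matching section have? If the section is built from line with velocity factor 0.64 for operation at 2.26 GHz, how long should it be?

Z_qwt = √(Z_0·R_L) = √(75 × 374) = √28050
λ = 0.64·c/f = 0.085 m, so l = λ/4 = 0.0212 m

Z_qwt ≈ 167 Ω; length ≈ 2.12 cm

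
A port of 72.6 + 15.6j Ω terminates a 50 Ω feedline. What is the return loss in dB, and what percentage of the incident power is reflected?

RL ≈ 13.1 dB; 4.94% of incident power reflected

Γ = (22.6 + j15.6)/(122.6 + j15.6), |Γ| = 0.222
RL = −20·log₁₀(0.222) = 13.1 dB
P_refl/P_inc = |Γ|² = 0.0494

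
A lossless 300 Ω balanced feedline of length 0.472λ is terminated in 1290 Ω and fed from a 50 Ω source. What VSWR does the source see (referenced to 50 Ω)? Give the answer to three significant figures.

βl = 2π × 0.472 = 170°
tan(βl) = -0.178
Z_in = Z_0·(Z_L + jZ_0·tanβl)/(Z_0 + jZ_L·tanβl) = 840 + j589 Ω
Γ_s = (Z_in − Z_s)/(Z_in + Z_s) = (790 + j589)/(890 + j589), |Γ_s| = 0.923
VSWR = (1 + |Γ_s|)/(1 − |Γ_s|)

VSWR ≈ 25.1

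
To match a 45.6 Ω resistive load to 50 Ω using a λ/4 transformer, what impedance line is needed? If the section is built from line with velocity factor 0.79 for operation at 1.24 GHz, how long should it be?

Z_qwt = √(Z_0·R_L) = √(50 × 45.6) = √2280
λ = 0.79·c/f = 0.191 m, so l = λ/4 = 0.0478 m

Z_qwt ≈ 47.7 Ω; length ≈ 4.78 cm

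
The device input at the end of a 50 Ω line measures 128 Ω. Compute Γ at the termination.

Γ = 0.438

Γ = (Z_L − Z_0)/(Z_L + Z_0) = (128 − 50)/(128 + 50) = 78/178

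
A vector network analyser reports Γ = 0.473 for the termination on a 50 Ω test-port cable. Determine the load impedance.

Z_L = Z_0·(1 + Γ)/(1 − Γ) = 50·(1.47)/(0.527)

Z_L ≈ 140 Ω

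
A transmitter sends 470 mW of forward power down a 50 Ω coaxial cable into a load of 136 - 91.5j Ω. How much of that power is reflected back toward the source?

|Γ| = |(86 − j91.5)/(186 − j91.5)| = 0.606
|Γ|² = 0.367
P_refl = |Γ|²·P_inc = 172 mW, P_del = (1 − |Γ|²)·P_inc = 298 mW

P_reflected ≈ 172 mW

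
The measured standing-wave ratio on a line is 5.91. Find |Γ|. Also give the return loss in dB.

|Γ| ≈ 0.711; return loss ≈ 2.97 dB

|Γ| = (S − 1)/(S + 1) = (5.91 − 1)/(5.91 + 1) = 4.91/6.91
RL = −20·log₁₀|Γ| = −20·log₁₀(0.711)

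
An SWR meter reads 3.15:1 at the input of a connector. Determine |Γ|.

|Γ| = (S − 1)/(S + 1) = (3.15 − 1)/(3.15 + 1) = 2.15/4.15

|Γ| ≈ 0.518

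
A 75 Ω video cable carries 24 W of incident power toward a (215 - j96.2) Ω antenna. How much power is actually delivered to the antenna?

|Γ| = |(140 − j96.2)/(290 − j96.2)| = 0.556
|Γ|² = 0.309
P_refl = |Γ|²·P_inc = 7.42 W, P_del = (1 − |Γ|²)·P_inc = 16.6 W

P_delivered ≈ 16.6 W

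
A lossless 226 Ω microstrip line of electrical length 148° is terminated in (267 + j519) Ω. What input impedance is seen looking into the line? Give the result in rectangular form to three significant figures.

Z_in ≈ 57.3 + j173 Ω

tan(βl) = tan(148°) = -0.625
Z_in = Z_0·(Z_L + jZ_0·tanβl)/(Z_0 + jZ_L·tanβl)
     = 226·(267 + j378)/(550 − j167)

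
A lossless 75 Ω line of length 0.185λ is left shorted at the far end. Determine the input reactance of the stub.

βl = 2π × 0.185 = 66.6°
tan(βl) = 2.31
For a shorted stub, Z_in = jZ_0·tan(βl)

X_in ≈ 173 Ω (inductive)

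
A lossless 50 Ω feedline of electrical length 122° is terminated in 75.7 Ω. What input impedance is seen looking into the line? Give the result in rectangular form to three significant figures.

Z_in ≈ 39.2 + j15 Ω

tan(βl) = tan(122°) = -1.6
Z_in = Z_0·(Z_L + jZ_0·tanβl)/(Z_0 + jZ_L·tanβl)
     = 50·(75.7 − j80)/(50 − j121)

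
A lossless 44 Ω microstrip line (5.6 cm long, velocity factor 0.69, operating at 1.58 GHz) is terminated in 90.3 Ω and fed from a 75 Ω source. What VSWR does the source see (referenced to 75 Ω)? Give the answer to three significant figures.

VSWR ≈ 1.83

λ = v/f = 0.69·c / 1.58 GHz = 0.131 m
βl = 2π·l/λ = 2π × 0.427 = 154°
tan(βl) = -0.49
Z_in = Z_0·(Z_L + jZ_0·tanβl)/(Z_0 + jZ_L·tanβl) = 55.7 + j34.4 Ω
Γ_s = (Z_in − Z_s)/(Z_in + Z_s) = (-19.3 + j34.4)/(131 + j34.4), |Γ_s| = 0.292
VSWR = (1 + |Γ_s|)/(1 − |Γ_s|)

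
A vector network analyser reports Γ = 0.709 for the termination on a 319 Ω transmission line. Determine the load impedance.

Z_L ≈ 1870 Ω

Z_L = Z_0·(1 + Γ)/(1 − Γ) = 319·(1.71)/(0.291)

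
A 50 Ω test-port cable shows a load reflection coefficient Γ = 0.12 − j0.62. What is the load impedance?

Z_L = Z_0·(1 + Γ)/(1 − Γ) = 50·(1.12 − j0.62)/(0.88 + j0.62)

Z_L ≈ 25.9 − j53.5 Ω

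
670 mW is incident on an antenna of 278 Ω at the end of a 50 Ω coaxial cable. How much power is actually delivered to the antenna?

Γ = (278 − 50)/(278 + 50) = 0.695
|Γ|² = 0.483
P_refl = |Γ|²·P_inc = 324 mW, P_del = (1 − |Γ|²)·P_inc = 346 mW

P_delivered ≈ 346 mW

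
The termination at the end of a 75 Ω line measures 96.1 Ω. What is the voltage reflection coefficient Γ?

Γ = 0.123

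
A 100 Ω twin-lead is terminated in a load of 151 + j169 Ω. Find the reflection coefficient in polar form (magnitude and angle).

Γ ≈ 0.583 ∠ 39.3°

Γ = (Z_L − Z_0)/(Z_L + Z_0) = (51 + j169)/(251 + j169)
|Γ| = 177/303 = 0.583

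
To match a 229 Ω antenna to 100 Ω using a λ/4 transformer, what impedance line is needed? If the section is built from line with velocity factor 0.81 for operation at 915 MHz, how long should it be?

Z_qwt = √(Z_0·R_L) = √(100 × 229) = √22900
λ = 0.81·c/f = 0.266 m, so l = λ/4 = 0.0664 m

Z_qwt ≈ 151 Ω; length ≈ 6.64 cm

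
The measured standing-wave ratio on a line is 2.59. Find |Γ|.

|Γ| ≈ 0.443

|Γ| = (S − 1)/(S + 1) = (2.59 − 1)/(2.59 + 1) = 1.59/3.59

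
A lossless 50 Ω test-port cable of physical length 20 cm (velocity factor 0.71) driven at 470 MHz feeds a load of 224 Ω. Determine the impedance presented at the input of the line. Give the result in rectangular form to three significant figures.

λ = v/f = 0.71·c / 470 MHz = 0.453 m
βl = 2π·l/λ = 2π × 0.441 = 159°
tan(βl) = tan(159°) = -0.386
Z_in = Z_0·(Z_L + jZ_0·tanβl)/(Z_0 + jZ_L·tanβl)
     = 50·(224 − j19.3)/(50 − j86.6)

Z_in ≈ 64.4 + j92.2 Ω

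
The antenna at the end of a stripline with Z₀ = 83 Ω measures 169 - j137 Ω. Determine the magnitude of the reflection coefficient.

|Γ| ≈ 0.564

Γ = (Z_L − Z_0)/(Z_L + Z_0) = (86 − j137)/(252 − j137)
|Γ| = 162/287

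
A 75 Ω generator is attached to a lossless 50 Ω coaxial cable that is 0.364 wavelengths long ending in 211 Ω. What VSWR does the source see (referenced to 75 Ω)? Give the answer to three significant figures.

βl = 2π × 0.364 = 131°
tan(βl) = -1.15
Z_in = Z_0·(Z_L + jZ_0·tanβl)/(Z_0 + jZ_L·tanβl) = 20 + j39.4 Ω
Γ_s = (Z_in − Z_s)/(Z_in + Z_s) = (-55 + j39.4)/(95 + j39.4), |Γ_s| = 0.658
VSWR = (1 + |Γ_s|)/(1 − |Γ_s|)

VSWR ≈ 4.85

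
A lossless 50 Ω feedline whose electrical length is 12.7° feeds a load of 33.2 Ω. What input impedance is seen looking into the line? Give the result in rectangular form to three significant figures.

tan(βl) = tan(12.7°) = 0.225
Z_in = Z_0·(Z_L + jZ_0·tanβl)/(Z_0 + jZ_L·tanβl)
     = 50·(33.2 + j11.3)/(50 + j7.48)

Z_in ≈ 34.1 + j6.16 Ω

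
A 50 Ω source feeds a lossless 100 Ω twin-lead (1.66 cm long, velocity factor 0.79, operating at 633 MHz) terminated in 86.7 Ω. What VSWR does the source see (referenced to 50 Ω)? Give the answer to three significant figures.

VSWR ≈ 1.78

λ = v/f = 0.79·c / 633 MHz = 0.374 m
βl = 2π·l/λ = 2π × 0.0443 = 16°
tan(βl) = 0.286
Z_in = Z_0·(Z_L + jZ_0·tanβl)/(Z_0 + jZ_L·tanβl) = 88.4 + j6.69 Ω
Γ_s = (Z_in − Z_s)/(Z_in + Z_s) = (38.4 + j6.69)/(138 + j6.69), |Γ_s| = 0.281
VSWR = (1 + |Γ_s|)/(1 − |Γ_s|)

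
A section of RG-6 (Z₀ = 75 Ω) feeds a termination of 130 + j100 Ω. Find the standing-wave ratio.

Γ = (Z_L − Z_0)/(Z_L + Z_0) = (55 + j100)/(205 + j100)
|Γ| = 114/228 = 0.5
VSWR = (1 + |Γ|)/(1 − |Γ|) = 1.5/0.5

VSWR ≈ 3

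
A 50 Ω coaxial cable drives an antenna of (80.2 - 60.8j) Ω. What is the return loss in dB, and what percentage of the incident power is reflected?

RL ≈ 6.51 dB; 22.3% of incident power reflected

Γ = (30.2 − j60.8)/(130.2 − j60.8), |Γ| = 0.472
RL = −20·log₁₀(0.472) = 6.51 dB
P_refl/P_inc = |Γ|² = 0.223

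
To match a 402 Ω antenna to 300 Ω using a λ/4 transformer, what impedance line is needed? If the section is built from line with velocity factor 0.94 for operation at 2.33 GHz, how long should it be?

Z_qwt ≈ 347 Ω; length ≈ 3.03 cm

Z_qwt = √(Z_0·R_L) = √(300 × 402) = √120600
λ = 0.94·c/f = 0.121 m, so l = λ/4 = 0.0303 m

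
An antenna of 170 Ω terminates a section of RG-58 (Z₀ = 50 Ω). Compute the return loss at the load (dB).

RL ≈ 5.26 dB

Γ = (170 − 50)/(170 + 50) = 0.545
RL = −20·log₁₀|Γ| = −20·log₁₀(0.545)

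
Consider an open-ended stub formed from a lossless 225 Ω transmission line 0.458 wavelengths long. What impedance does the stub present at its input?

βl = 2π × 0.458 = 165°
tan(βl) = -0.27
For an open-ended stub, Z_in = −jZ_0·cot(βl) = −jZ_0/tan(βl)

Z_in ≈ +j833 Ω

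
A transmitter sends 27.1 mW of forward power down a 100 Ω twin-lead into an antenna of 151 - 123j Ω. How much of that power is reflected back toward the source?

|Γ| = |(51 − j123)/(251 − j123)| = 0.476
|Γ|² = 0.227
P_refl = |Γ|²·P_inc = 6.15 mW, P_del = (1 − |Γ|²)·P_inc = 21 mW

P_reflected ≈ 6.15 mW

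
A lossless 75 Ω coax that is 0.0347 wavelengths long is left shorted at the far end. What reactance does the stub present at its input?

βl = 2π × 0.0347 = 12.5°
tan(βl) = 0.222
For a shorted stub, Z_in = jZ_0·tan(βl)

X_in ≈ 16.6 Ω (inductive)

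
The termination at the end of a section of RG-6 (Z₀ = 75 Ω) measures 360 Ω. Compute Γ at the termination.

Γ = (Z_L − Z_0)/(Z_L + Z_0) = (360 − 75)/(360 + 75) = 285/435

Γ = 0.655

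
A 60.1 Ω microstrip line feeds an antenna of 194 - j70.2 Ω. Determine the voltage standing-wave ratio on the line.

VSWR ≈ 3.69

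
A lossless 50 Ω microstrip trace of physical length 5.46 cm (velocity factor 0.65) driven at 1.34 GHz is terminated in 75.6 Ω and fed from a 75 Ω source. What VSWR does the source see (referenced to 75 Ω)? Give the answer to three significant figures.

VSWR ≈ 1.8

λ = v/f = 0.65·c / 1.34 GHz = 0.146 m
βl = 2π·l/λ = 2π × 0.375 = 135°
tan(βl) = -0.997
Z_in = Z_0·(Z_L + jZ_0·tanβl)/(Z_0 + jZ_L·tanβl) = 46.1 + j19.6 Ω
Γ_s = (Z_in − Z_s)/(Z_in + Z_s) = (-28.9 + j19.6)/(121 + j19.6), |Γ_s| = 0.285
VSWR = (1 + |Γ_s|)/(1 − |Γ_s|)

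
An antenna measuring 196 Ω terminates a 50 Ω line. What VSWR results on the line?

VSWR ≈ 3.92

For a purely resistive load, VSWR = R_L/Z_0 or Z_0/R_L (whichever > 1) = 196/50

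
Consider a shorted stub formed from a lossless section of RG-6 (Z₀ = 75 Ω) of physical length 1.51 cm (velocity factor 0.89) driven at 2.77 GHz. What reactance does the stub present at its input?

X_in ≈ 113 Ω (inductive)

λ = v/f = 0.89·c / 2.77 GHz = 0.0964 m
βl = 2π·l/λ = 2π × 0.157 = 56.4°
tan(βl) = 1.5
For a shorted stub, Z_in = jZ_0·tan(βl)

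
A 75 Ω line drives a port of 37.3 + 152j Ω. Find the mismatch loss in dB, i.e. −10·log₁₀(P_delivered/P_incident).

mismatch loss ≈ 5.04 dB

Γ = (-37.7 + j152)/(112.3 + j152), |Γ| = 0.829
|Γ|² = 0.687, so P_del/P_inc = 1 − |Γ|² = 0.313
ML = −10·log₁₀(1 − |Γ|²)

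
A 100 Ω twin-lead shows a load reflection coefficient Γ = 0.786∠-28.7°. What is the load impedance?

Z_L = Z_0·(1 + Γ)/(1 − Γ) = 100·(1.69 − j0.377)/(0.311 + j0.377)

Z_L ≈ 160 − j316 Ω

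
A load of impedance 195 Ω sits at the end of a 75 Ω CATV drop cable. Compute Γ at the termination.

Γ = 0.444

Γ = (Z_L − Z_0)/(Z_L + Z_0) = (195 − 75)/(195 + 75) = 120/270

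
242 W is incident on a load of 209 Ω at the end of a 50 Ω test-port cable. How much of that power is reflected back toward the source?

Γ = (209 − 50)/(209 + 50) = 0.614
|Γ|² = 0.377
P_refl = |Γ|²·P_inc = 91.2 W, P_del = (1 − |Γ|²)·P_inc = 151 W

P_reflected ≈ 91.2 W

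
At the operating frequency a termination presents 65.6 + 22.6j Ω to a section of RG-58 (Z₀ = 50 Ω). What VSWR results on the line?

Γ = (Z_L − Z_0)/(Z_L + Z_0) = (15.6 + j22.6)/(115.6 + j22.6)
|Γ| = 27.5/118 = 0.233
VSWR = (1 + |Γ|)/(1 − |Γ|) = 1.23/0.767

VSWR ≈ 1.61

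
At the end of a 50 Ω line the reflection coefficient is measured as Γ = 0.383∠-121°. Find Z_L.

Z_L ≈ 27.7 − j21.3 Ω

Z_L = Z_0·(1 + Γ)/(1 − Γ) = 50·(0.803 − j0.328)/(1.2 + j0.328)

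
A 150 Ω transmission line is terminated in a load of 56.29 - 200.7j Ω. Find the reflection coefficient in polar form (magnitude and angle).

Γ = (Z_L − Z_0)/(Z_L + Z_0) = (-93.71 − j200.7)/(206.3 − j200.7)
|Γ| = 221/288 = 0.77

Γ ≈ 0.77 ∠ -70.8°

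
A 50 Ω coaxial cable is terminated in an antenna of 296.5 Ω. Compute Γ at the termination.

Γ = 0.711

Γ = (Z_L − Z_0)/(Z_L + Z_0) = (296.5 − 50)/(296.5 + 50) = 246.5/346.5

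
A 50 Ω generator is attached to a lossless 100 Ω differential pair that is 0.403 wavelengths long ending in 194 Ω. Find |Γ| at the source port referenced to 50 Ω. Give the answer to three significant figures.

|Γ| ≈ 0.514

βl = 2π × 0.403 = 145°
tan(βl) = -0.698
Z_in = Z_0·(Z_L + jZ_0·tanβl)/(Z_0 + jZ_L·tanβl) = 102 + j68.1 Ω
Γ_s = (Z_in − Z_s)/(Z_in + Z_s) = (51.8 + j68.1)/(152 + j68.1), |Γ_s| = 0.514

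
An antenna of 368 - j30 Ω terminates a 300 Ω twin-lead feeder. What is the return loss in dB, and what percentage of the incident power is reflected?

Γ = (68 − j30)/(668 − j30), |Γ| = 0.111
RL = −20·log₁₀(0.111) = 19.1 dB
P_refl/P_inc = |Γ|² = 0.0124

RL ≈ 19.1 dB; 1.24% of incident power reflected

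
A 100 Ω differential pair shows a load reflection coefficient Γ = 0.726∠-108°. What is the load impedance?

Z_L ≈ 23.9 − j69.9 Ω

Z_L = Z_0·(1 + Γ)/(1 − Γ) = 100·(0.776 − j0.69)/(1.22 + j0.69)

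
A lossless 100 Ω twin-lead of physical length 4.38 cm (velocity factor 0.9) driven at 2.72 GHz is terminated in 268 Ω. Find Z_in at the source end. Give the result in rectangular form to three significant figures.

Z_in ≈ 148 + j115 Ω

λ = v/f = 0.9·c / 2.72 GHz = 0.0993 m
βl = 2π·l/λ = 2π × 0.441 = 159°
tan(βl) = tan(159°) = -0.387
Z_in = Z_0·(Z_L + jZ_0·tanβl)/(Z_0 + jZ_L·tanβl)
     = 100·(268 − j38.7)/(100 − j104)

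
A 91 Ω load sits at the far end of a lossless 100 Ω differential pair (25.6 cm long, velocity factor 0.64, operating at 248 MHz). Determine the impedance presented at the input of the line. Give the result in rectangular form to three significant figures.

Z_in ≈ 105 − j8.4 Ω

λ = v/f = 0.64·c / 248 MHz = 0.774 m
βl = 2π·l/λ = 2π × 0.331 = 119°
tan(βl) = tan(119°) = -1.8
Z_in = Z_0·(Z_L + jZ_0·tanβl)/(Z_0 + jZ_L·tanβl)
     = 100·(91 − j180)/(100 − j164)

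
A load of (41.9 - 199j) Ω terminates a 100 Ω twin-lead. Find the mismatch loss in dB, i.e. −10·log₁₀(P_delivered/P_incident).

Γ = (-58.1 − j199)/(141.9 − j199), |Γ| = 0.848
|Γ|² = 0.719, so P_del/P_inc = 1 − |Γ|² = 0.281
ML = −10·log₁₀(1 − |Γ|²)

mismatch loss ≈ 5.52 dB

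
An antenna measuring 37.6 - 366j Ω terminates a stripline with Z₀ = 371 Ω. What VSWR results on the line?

VSWR ≈ 19.5

Γ = (Z_L − Z_0)/(Z_L + Z_0) = (-333.4 − j366)/(408.6 − j366)
|Γ| = 495/549 = 0.903
VSWR = (1 + |Γ|)/(1 − |Γ|) = 1.9/0.0975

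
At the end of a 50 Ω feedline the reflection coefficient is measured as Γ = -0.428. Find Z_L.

Z_L = Z_0·(1 + Γ)/(1 − Γ) = 50·(0.572)/(1.43)

Z_L ≈ 20 Ω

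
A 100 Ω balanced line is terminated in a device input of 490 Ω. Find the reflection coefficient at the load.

Γ = (Z_L − Z_0)/(Z_L + Z_0) = (490 − 100)/(490 + 100) = 390/590

Γ = 0.661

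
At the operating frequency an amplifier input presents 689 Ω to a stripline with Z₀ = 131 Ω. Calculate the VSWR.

Γ = (689 − 131)/(689 + 131) = 0.68
VSWR = (1 + 0.68)/(1 − 0.68)

VSWR ≈ 5.26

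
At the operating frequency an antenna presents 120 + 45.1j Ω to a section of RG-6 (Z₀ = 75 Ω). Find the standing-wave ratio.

VSWR ≈ 1.93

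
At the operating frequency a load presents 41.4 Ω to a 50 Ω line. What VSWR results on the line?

VSWR ≈ 1.21

Γ = (41.4 − 50)/(41.4 + 50) = -0.0941
VSWR = (1 + 0.0941)/(1 − 0.0941)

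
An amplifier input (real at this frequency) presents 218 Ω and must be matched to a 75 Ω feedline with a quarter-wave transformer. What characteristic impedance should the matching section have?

Z_qwt ≈ 128 Ω

Z_qwt = √(Z_0·R_L) = √(75 × 218) = √16350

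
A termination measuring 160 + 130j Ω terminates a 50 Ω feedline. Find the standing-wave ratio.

VSWR ≈ 5.44

Γ = (Z_L − Z_0)/(Z_L + Z_0) = (110 + j130)/(210 + j130)
|Γ| = 170/247 = 0.689
VSWR = (1 + |Γ|)/(1 − |Γ|) = 1.69/0.311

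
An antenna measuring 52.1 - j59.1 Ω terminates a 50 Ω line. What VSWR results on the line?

VSWR ≈ 3.01

Γ = (Z_L − Z_0)/(Z_L + Z_0) = (2.1 − j59.1)/(102.1 − j59.1)
|Γ| = 59.1/118 = 0.501
VSWR = (1 + |Γ|)/(1 − |Γ|) = 1.5/0.499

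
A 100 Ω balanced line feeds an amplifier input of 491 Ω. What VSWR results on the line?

VSWR ≈ 4.91

For a purely resistive load, VSWR = R_L/Z_0 or Z_0/R_L (whichever > 1) = 491/100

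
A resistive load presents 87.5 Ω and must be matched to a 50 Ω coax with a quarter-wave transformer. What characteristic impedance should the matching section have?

Z_qwt = √(Z_0·R_L) = √(50 × 87.5) = √4375

Z_qwt ≈ 66.1 Ω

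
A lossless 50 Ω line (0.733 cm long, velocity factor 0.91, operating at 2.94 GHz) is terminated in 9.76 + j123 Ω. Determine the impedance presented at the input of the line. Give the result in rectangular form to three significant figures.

Z_in ≈ 104 − j420 Ω

λ = v/f = 0.91·c / 2.94 GHz = 0.0929 m
βl = 2π·l/λ = 2π × 0.0789 = 28.4°
tan(βl) = tan(28.4°) = 0.541
Z_in = Z_0·(Z_L + jZ_0·tanβl)/(Z_0 + jZ_L·tanβl)
     = 50·(9.76 + j150)/(-16.6 + j5.28)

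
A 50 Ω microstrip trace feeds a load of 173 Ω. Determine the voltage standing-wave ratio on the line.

For a purely resistive load, VSWR = R_L/Z_0 or Z_0/R_L (whichever > 1) = 173/50

VSWR ≈ 3.46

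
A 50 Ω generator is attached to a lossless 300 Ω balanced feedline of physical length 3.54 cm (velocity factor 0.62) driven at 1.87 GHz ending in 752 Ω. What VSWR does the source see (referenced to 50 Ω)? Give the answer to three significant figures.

VSWR ≈ 7.36

λ = v/f = 0.62·c / 1.87 GHz = 0.0995 m
βl = 2π·l/λ = 2π × 0.356 = 128°
tan(βl) = -1.27
Z_in = Z_0·(Z_L + jZ_0·tanβl)/(Z_0 + jZ_L·tanβl) = 176 + j180 Ω
Γ_s = (Z_in − Z_s)/(Z_in + Z_s) = (126 + j180)/(226 + j180), |Γ_s| = 0.761
VSWR = (1 + |Γ_s|)/(1 − |Γ_s|)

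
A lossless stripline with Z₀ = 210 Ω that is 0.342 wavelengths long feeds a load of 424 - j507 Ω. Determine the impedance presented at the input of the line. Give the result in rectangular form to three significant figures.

Z_in ≈ 84.2 + j210 Ω

βl = 2π × 0.342 = 123°
tan(βl) = tan(123°) = -1.53
Z_in = Z_0·(Z_L + jZ_0·tanβl)/(Z_0 + jZ_L·tanβl)
     = 210·(424 − j829)/(-567 − j650)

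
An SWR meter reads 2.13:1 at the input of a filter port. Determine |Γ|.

|Γ| ≈ 0.361

|Γ| = (S − 1)/(S + 1) = (2.13 − 1)/(2.13 + 1) = 1.13/3.13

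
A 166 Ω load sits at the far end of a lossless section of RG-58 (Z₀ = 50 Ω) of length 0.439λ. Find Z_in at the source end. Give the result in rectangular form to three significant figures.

βl = 2π × 0.439 = 158°
tan(βl) = tan(158°) = -0.403
Z_in = Z_0·(Z_L + jZ_0·tanβl)/(Z_0 + jZ_L·tanβl)
     = 50·(166 − j20.2)/(50 − j66.9)

Z_in ≈ 69.1 + j72.4 Ω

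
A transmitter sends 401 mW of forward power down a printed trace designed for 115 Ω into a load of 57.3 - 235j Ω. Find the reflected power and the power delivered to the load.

|Γ| = |(-57.7 − j235)/(172.3 − j235)| = 0.83
|Γ|² = 0.69
P_refl = |Γ|²·P_inc = 277 mW, P_del = (1 − |Γ|²)·P_inc = 124 mW

P_reflected ≈ 277 mW; P_delivered ≈ 124 mW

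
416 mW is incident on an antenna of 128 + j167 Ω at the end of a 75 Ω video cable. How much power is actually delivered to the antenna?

|Γ| = |(53 + j167)/(203 + j167)| = 0.667
|Γ|² = 0.444
P_refl = |Γ|²·P_inc = 185 mW, P_del = (1 − |Γ|²)·P_inc = 231 mW

P_delivered ≈ 231 mW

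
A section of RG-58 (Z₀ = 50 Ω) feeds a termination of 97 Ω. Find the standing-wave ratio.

VSWR ≈ 1.94

For a purely resistive load, VSWR = R_L/Z_0 or Z_0/R_L (whichever > 1) = 97/50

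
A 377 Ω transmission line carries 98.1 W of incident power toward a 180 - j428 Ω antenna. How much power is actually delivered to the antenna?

|Γ| = |(-197 − j428)/(557 − j428)| = 0.671
|Γ|² = 0.45
P_refl = |Γ|²·P_inc = 44.1 W, P_del = (1 − |Γ|²)·P_inc = 54 W

P_delivered ≈ 54 W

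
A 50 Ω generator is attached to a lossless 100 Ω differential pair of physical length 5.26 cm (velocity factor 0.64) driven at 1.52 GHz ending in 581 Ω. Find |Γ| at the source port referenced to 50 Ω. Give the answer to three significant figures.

λ = v/f = 0.64·c / 1.52 GHz = 0.126 m
βl = 2π·l/λ = 2π × 0.416 = 150°
tan(βl) = -0.579
Z_in = Z_0·(Z_L + jZ_0·tanβl)/(Z_0 + jZ_L·tanβl) = 62.9 + j154 Ω
Γ_s = (Z_in − Z_s)/(Z_in + Z_s) = (12.9 + j154)/(113 + j154), |Γ_s| = 0.809

|Γ| ≈ 0.809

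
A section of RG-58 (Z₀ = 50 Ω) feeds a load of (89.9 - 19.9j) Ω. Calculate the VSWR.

VSWR ≈ 1.92

Γ = (Z_L − Z_0)/(Z_L + Z_0) = (39.9 − j19.9)/(139.9 − j19.9)
|Γ| = 44.6/141 = 0.316
VSWR = (1 + |Γ|)/(1 − |Γ|) = 1.32/0.684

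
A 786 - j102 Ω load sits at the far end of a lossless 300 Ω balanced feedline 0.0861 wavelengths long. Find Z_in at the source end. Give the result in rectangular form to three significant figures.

βl = 2π × 0.0861 = 31°
tan(βl) = tan(31°) = 0.601
Z_in = Z_0·(Z_L + jZ_0·tanβl)/(Z_0 + jZ_L·tanβl)
     = 300·(786 + j78.2)/(361 + j472)

Z_in ≈ 272 − j291 Ω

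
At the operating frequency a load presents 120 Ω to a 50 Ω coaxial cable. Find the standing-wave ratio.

Γ = (120 − 50)/(120 + 50) = 0.412
VSWR = (1 + 0.412)/(1 − 0.412)

VSWR ≈ 2.4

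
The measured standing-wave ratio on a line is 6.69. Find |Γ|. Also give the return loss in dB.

|Γ| = (S − 1)/(S + 1) = (6.69 − 1)/(6.69 + 1) = 5.69/7.69
RL = −20·log₁₀|Γ| = −20·log₁₀(0.74)

|Γ| ≈ 0.74; return loss ≈ 2.62 dB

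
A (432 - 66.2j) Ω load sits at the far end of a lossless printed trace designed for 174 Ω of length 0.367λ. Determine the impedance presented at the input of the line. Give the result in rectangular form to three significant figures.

Z_in ≈ 122 + j132 Ω

βl = 2π × 0.367 = 132°
tan(βl) = tan(132°) = -1.11
Z_in = Z_0·(Z_L + jZ_0·tanβl)/(Z_0 + jZ_L·tanβl)
     = 174·(432 − j259)/(101 − j478)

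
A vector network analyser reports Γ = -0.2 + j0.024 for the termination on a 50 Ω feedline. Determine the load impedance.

Z_L ≈ 33.3 + j1.67 Ω

Z_L = Z_0·(1 + Γ)/(1 − Γ) = 50·(0.8 + j0.024)/(1.2 − j0.024)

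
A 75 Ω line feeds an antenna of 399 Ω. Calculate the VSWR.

Γ = (399 − 75)/(399 + 75) = 0.684
VSWR = (1 + 0.684)/(1 − 0.684)

VSWR ≈ 5.32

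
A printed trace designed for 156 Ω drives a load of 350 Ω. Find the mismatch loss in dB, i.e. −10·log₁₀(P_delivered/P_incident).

Γ = (350 − 156)/(350 + 156) = 0.383
|Γ|² = 0.147, so P_del/P_inc = 1 − |Γ|² = 0.853
ML = −10·log₁₀(1 − |Γ|²)

mismatch loss ≈ 0.69 dB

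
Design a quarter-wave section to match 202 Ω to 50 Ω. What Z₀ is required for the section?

Z_qwt = √(Z_0·R_L) = √(50 × 202) = √10100

Z_qwt ≈ 100 Ω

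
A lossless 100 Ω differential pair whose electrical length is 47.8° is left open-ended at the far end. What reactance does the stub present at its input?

tan(βl) = 1.1
For an open-ended stub, Z_in = −jZ_0·cot(βl) = −jZ_0/tan(βl)

X_in ≈ -90.7 Ω (capacitive)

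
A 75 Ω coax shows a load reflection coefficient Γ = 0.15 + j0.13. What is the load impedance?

Z_L = Z_0·(1 + Γ)/(1 − Γ) = 75·(1.15 + j0.13)/(0.85 − j0.13)

Z_L ≈ 97.4 + j26.4 Ω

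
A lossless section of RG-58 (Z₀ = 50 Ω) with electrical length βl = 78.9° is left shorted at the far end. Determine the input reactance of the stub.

X_in ≈ 255 Ω (inductive)

tan(βl) = 5.1
For a shorted stub, Z_in = jZ_0·tan(βl)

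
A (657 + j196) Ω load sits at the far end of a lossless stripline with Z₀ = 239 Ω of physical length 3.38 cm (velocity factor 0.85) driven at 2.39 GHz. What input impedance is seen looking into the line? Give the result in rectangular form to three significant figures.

Z_in ≈ 86 + j67 Ω

λ = v/f = 0.85·c / 2.39 GHz = 0.107 m
βl = 2π·l/λ = 2π × 0.317 = 114°
tan(βl) = tan(114°) = -2.24
Z_in = Z_0·(Z_L + jZ_0·tanβl)/(Z_0 + jZ_L·tanβl)
     = 239·(657 − j340)/(678 − j1470)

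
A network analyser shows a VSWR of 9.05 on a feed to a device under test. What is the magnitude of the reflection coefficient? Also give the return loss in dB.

|Γ| = (S − 1)/(S + 1) = (9.05 − 1)/(9.05 + 1) = 8.05/10.1
RL = −20·log₁₀|Γ| = −20·log₁₀(0.801)

|Γ| ≈ 0.801; return loss ≈ 1.93 dB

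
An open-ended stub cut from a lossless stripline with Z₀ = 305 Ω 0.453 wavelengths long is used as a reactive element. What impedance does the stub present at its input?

βl = 2π × 0.453 = 163°
tan(βl) = -0.304
For an open-ended stub, Z_in = −jZ_0·cot(βl) = −jZ_0/tan(βl)

Z_in ≈ +j1000 Ω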